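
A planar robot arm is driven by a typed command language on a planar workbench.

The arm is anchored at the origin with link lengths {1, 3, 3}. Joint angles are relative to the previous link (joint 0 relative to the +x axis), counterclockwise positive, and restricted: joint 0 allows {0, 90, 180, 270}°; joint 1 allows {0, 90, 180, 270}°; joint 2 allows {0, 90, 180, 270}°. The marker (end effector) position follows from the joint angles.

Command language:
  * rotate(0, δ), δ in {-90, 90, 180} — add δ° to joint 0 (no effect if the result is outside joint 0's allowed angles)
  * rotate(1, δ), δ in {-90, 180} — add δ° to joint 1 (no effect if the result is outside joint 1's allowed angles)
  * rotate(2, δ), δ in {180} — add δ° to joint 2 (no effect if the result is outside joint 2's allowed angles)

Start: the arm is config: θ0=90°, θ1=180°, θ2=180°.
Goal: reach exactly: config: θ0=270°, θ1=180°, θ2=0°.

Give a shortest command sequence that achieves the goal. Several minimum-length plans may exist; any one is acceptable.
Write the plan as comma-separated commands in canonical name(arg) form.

begin: config: θ0=90°, θ1=180°, θ2=180°
t=1 rotate(2, 180) ⇒ config: θ0=90°, θ1=180°, θ2=0°
t=2 rotate(0, 180) ⇒ config: θ0=270°, θ1=180°, θ2=0°
shorter routes all fall short; 2 is best.

rotate(2, 180), rotate(0, 180)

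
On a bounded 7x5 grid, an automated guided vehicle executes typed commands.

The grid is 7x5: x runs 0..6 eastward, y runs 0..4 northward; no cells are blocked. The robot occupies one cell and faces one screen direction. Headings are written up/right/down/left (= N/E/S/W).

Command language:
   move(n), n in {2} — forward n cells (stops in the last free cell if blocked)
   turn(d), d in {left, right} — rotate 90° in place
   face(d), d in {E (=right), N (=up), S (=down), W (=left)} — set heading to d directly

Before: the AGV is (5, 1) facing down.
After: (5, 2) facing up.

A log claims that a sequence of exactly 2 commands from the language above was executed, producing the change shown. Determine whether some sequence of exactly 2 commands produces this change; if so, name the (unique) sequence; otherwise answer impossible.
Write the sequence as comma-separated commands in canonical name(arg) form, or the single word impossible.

every 2-command combo misses the target.

impossible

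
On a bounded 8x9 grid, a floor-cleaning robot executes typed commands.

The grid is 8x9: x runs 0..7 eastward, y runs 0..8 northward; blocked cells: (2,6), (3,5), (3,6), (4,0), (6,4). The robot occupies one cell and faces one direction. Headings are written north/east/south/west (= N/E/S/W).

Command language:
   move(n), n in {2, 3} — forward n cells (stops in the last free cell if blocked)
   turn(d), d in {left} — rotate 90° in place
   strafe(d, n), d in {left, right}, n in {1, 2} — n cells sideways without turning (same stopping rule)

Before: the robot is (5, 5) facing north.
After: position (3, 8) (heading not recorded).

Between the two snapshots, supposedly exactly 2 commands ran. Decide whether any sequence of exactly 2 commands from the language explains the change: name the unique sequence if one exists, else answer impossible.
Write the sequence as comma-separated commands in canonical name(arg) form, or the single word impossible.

key: running strafe(left, 2) before move(3) would end elsewhere — order is forced
start: (5, 5) facing north
[1] after move(3): (5, 8) facing north
[2] after strafe(left, 2): (3, 8) facing north
no rival 2-sequence matches.

move(3), strafe(left, 2)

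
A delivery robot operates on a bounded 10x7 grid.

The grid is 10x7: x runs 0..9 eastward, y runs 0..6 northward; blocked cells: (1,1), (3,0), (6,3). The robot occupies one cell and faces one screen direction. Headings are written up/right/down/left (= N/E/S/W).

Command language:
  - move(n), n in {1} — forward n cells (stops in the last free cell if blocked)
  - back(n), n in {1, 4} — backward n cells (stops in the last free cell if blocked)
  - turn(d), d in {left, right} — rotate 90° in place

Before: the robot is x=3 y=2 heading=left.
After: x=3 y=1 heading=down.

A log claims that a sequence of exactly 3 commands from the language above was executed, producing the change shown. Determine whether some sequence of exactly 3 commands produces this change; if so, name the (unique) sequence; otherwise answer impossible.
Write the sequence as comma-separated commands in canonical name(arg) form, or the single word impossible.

key: the second move(1) is stopped early by the blocked cell at (3,0)
from: x=3 y=2 heading=left
[1] after turn(left): x=3 y=2 heading=down
[2] after move(1): x=3 y=1 heading=down
[3] after move(1): x=3 y=1 heading=down
no other 3-command option fits: unique.

turn(left), move(1), move(1)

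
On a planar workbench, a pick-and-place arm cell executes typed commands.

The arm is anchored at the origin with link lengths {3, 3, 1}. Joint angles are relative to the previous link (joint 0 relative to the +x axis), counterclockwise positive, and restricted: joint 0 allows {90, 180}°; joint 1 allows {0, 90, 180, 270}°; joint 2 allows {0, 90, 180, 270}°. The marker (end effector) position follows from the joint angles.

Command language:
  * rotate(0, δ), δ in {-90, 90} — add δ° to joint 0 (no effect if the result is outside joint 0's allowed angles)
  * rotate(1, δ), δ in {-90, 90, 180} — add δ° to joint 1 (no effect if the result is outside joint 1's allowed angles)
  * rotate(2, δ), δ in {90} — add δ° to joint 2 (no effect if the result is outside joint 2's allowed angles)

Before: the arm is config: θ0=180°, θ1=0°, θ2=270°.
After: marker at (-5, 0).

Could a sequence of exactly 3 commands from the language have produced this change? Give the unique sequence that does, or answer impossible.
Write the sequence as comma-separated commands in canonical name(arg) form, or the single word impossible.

rotate(2, 90), rotate(2, 90), rotate(2, 90)

initial: config: θ0=180°, θ1=0°, θ2=270°
step 1 (rotate(2, 90)): config: θ0=180°, θ1=0°, θ2=0°
step 2 (rotate(2, 90)): config: θ0=180°, θ1=0°, θ2=90°
step 3 (rotate(2, 90)): config: θ0=180°, θ1=0°, θ2=180°
no other 3-command option fits: unique.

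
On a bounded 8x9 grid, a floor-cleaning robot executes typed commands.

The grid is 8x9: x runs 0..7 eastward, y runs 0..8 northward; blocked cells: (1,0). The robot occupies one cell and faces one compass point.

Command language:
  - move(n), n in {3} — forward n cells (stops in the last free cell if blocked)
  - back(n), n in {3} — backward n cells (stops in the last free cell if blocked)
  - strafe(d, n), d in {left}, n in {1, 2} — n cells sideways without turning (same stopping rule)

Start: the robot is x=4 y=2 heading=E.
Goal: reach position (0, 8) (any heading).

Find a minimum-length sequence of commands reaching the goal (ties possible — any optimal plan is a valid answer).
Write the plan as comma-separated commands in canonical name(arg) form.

strafe(left, 2), strafe(left, 2), strafe(left, 2), back(3), back(3)

initial: x=4 y=2 heading=E
1. strafe(left, 2) → x=4 y=4 heading=E
2. strafe(left, 2) → x=4 y=6 heading=E
3. strafe(left, 2) → x=4 y=8 heading=E
4. back(3) → x=1 y=8 heading=E
5. back(3) → x=0 y=8 heading=E
shorter routes all fall short; 5 is best.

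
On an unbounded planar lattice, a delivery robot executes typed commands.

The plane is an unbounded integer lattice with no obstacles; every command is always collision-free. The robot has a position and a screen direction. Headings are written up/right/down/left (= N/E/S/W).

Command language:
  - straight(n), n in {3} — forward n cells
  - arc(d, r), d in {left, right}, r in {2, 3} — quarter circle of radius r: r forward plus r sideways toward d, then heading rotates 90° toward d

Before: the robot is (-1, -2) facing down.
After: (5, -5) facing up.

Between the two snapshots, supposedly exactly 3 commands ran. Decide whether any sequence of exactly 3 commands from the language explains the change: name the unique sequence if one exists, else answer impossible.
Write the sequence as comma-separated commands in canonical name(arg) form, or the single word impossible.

straight(3), arc(left, 3), arc(left, 3)

key: cell and facing (now N) both changed — the 3 commands mix motion and turning
start: (-1, -2) facing down
t=1 straight(3) ⇒ (-1, -5) facing down
t=2 arc(left, 3) ⇒ (2, -8) facing right
t=3 arc(left, 3) ⇒ (5, -5) facing up
uniquely the one of 125 3-step routes that fits.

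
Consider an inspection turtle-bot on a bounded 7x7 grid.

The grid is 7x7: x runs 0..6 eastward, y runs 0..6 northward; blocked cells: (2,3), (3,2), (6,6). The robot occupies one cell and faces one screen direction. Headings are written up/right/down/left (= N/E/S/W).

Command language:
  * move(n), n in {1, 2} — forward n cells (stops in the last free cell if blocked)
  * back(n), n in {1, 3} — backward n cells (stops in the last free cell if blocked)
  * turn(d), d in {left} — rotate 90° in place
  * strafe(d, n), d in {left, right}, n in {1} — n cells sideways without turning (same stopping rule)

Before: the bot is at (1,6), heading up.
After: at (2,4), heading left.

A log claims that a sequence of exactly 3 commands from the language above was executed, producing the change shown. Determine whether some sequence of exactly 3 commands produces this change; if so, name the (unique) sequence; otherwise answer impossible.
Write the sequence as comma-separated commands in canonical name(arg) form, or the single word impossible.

key: cell and facing (now W) both changed — the 3 commands mix motion and turning
from: at (1,6), heading up
t=1 strafe(right, 1) ⇒ at (2,6), heading up
t=2 back(3) ⇒ at (2,4), heading up
t=3 turn(left) ⇒ at (2,4), heading left
no rival 3-sequence matches.

strafe(right, 1), back(3), turn(left)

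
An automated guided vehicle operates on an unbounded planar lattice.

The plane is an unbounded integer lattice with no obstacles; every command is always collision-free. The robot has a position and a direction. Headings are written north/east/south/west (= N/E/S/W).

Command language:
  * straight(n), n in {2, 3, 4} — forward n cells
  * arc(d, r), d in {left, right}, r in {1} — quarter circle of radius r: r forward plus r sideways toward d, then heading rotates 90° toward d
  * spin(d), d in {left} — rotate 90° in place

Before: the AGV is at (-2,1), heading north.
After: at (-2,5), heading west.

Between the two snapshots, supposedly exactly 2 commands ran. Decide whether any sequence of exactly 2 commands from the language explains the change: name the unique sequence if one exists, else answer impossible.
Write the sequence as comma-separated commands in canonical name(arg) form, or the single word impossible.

straight(4), spin(left)

key: running spin(left) before straight(4) would end elsewhere — order is forced
from: at (-2,1), heading north
[1] after straight(4): at (-2,5), heading north
[2] after spin(left): at (-2,5), heading west
uniquely the one of 36 2-step routes that fits.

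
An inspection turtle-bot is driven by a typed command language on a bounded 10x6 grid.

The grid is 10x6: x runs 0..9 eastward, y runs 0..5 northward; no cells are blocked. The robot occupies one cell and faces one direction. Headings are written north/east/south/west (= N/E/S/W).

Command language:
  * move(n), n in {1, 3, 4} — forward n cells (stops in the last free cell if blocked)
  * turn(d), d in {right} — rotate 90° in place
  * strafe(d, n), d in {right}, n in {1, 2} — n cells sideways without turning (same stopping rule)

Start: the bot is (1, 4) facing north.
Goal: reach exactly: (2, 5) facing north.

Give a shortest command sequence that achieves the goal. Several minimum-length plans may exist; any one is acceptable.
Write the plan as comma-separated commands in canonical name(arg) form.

strafe(right, 1), move(4)

from: (1, 4) facing north
step 1 (strafe(right, 1)): (2, 4) facing north
step 2 (move(4)): (2, 5) facing north
nothing shorter than 2 reaches the goal.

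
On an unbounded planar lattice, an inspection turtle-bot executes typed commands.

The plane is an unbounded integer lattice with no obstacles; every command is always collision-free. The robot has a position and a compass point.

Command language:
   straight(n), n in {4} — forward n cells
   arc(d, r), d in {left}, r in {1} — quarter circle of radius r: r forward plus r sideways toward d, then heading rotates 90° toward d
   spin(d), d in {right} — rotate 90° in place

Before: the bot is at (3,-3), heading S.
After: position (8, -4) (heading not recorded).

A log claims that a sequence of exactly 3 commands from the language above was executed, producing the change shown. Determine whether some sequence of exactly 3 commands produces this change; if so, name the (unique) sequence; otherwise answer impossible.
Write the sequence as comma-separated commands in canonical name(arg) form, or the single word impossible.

key: order matters: swapping arc(left, 1) and spin(right) lands elsewhere
initial: at (3,-3), heading S
t=1 arc(left, 1) ⇒ at (4,-4), heading E
t=2 straight(4) ⇒ at (8,-4), heading E
t=3 spin(right) ⇒ at (8,-4), heading S
no other 3-command option fits: unique.

arc(left, 1), straight(4), spin(right)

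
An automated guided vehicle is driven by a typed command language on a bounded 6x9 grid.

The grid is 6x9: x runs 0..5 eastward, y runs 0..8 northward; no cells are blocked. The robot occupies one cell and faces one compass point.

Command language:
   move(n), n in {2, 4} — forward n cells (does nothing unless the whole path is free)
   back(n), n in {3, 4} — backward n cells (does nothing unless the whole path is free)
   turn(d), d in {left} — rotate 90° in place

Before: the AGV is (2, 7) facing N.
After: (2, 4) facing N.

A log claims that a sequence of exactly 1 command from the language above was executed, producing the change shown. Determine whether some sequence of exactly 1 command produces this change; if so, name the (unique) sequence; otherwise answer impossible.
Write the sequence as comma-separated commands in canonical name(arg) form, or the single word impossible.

back(3)

key: still facing N — the one step turns nothing
from: (2, 7) facing N
t=1 back(3) ⇒ (2, 4) facing N
all 5 alternatives checked — unique.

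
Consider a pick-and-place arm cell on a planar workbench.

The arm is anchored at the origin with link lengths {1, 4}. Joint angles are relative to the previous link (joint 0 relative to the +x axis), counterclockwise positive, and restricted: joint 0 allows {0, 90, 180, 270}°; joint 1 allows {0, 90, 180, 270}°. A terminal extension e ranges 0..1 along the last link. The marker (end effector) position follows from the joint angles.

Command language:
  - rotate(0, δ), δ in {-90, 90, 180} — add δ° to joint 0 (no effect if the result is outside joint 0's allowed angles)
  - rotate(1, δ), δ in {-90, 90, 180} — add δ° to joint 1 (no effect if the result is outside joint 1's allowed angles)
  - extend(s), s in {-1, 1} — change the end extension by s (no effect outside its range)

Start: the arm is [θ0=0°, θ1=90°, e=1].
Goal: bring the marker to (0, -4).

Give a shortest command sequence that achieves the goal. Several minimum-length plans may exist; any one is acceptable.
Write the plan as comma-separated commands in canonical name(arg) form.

rotate(1, 90), rotate(0, 90)

start: [θ0=0°, θ1=90°, e=1]
1. rotate(1, 90) → [θ0=0°, θ1=180°, e=1]
2. rotate(0, 90) → [θ0=90°, θ1=180°, e=1]
minimal: 2 command(s), checked below 2.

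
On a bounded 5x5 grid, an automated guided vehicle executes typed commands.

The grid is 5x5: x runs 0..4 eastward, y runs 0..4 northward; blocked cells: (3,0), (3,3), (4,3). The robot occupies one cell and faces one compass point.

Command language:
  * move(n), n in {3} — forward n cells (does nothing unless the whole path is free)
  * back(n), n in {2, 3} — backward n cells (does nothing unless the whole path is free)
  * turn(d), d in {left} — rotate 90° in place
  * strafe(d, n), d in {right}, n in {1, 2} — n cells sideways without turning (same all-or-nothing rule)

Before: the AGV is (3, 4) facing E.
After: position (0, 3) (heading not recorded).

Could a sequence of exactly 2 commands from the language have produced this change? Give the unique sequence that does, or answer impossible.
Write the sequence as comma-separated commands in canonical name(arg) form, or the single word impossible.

back(3), strafe(right, 1)

key: running strafe(right, 1) before back(3) would end elsewhere — order is forced
from: (3, 4) facing E
[1] after back(3): (0, 4) facing E
[2] after strafe(right, 1): (0, 3) facing E
all 36 alternatives checked — unique.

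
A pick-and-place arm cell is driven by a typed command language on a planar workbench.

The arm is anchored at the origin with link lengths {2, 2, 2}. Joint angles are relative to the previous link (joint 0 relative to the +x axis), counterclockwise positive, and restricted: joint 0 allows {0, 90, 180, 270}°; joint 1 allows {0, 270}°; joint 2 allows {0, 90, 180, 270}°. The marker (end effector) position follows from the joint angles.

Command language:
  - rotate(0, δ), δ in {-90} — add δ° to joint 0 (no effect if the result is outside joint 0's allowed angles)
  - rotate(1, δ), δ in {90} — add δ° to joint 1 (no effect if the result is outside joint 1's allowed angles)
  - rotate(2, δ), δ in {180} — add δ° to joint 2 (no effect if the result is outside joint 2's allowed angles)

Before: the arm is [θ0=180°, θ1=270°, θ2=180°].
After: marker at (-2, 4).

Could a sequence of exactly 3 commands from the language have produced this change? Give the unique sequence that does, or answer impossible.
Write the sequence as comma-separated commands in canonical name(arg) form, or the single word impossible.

rotate(2, 180), rotate(2, 180), rotate(2, 180)

t0: [θ0=180°, θ1=270°, θ2=180°]
1. rotate(2, 180) → [θ0=180°, θ1=270°, θ2=0°]
2. rotate(2, 180) → [θ0=180°, θ1=270°, θ2=180°]
3. rotate(2, 180) → [θ0=180°, θ1=270°, θ2=0°]
all 27 alternatives checked — unique.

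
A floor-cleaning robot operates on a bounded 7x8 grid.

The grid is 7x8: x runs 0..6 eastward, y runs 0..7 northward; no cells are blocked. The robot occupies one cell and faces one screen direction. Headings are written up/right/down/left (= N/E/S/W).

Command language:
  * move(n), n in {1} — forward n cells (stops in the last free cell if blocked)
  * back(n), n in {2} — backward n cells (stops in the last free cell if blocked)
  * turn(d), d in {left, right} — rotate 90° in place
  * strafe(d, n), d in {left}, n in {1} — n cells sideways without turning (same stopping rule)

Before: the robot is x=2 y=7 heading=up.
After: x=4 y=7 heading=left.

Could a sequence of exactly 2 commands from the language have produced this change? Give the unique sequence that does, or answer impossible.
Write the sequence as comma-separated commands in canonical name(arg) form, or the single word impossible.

key: order matters: swapping turn(left) and back(2) lands elsewhere
begin: x=2 y=7 heading=up
[1] after turn(left): x=2 y=7 heading=left
[2] after back(2): x=4 y=7 heading=left
no other 2-command option fits: unique.

turn(left), back(2)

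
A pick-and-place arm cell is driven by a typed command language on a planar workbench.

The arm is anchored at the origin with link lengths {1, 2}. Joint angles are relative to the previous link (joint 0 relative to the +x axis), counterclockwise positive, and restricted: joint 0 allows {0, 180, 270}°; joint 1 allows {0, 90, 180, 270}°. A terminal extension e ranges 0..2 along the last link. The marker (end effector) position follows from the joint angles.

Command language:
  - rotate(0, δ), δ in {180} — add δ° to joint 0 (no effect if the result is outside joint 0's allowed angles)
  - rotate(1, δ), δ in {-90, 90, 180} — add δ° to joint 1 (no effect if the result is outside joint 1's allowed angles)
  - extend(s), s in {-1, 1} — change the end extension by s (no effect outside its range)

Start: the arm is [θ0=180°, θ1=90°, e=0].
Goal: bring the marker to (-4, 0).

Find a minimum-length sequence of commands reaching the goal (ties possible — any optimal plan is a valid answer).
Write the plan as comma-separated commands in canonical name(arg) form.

start: [θ0=180°, θ1=90°, e=0]
[1] after rotate(1, -90): [θ0=180°, θ1=0°, e=0]
[2] after extend(1): [θ0=180°, θ1=0°, e=1]
shorter routes all fall short; 2 is best.

rotate(1, -90), extend(1)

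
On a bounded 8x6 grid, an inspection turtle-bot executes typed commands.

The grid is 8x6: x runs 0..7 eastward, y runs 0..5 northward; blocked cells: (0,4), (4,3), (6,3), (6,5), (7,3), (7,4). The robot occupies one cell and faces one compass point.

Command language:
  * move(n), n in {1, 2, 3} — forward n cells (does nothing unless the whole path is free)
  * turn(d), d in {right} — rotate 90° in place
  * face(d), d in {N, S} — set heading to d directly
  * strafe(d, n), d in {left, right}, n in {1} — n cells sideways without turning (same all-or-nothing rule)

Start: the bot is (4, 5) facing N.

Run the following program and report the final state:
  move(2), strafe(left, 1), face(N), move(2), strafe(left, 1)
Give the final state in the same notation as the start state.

begin: (4, 5) facing N
1. move(2) → (4, 5) facing N
2. strafe(left, 1) → (3, 5) facing N
3. face(N) → (3, 5) facing N
4. move(2) → (3, 5) facing N
5. strafe(left, 1) → (2, 5) facing N

(2, 5) facing N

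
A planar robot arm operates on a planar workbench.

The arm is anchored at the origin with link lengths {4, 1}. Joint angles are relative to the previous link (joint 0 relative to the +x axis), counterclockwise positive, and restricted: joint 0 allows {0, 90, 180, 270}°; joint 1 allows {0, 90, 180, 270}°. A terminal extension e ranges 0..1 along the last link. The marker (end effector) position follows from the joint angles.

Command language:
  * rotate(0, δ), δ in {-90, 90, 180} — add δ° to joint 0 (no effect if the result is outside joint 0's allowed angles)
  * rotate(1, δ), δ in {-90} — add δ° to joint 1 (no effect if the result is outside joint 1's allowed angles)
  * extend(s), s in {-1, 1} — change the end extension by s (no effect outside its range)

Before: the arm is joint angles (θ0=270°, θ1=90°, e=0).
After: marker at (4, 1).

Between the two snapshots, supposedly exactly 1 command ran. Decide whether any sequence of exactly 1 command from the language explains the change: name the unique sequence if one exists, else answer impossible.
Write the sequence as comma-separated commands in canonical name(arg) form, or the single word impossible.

t0: joint angles (θ0=270°, θ1=90°, e=0)
[1] after rotate(0, 90): joint angles (θ0=0°, θ1=90°, e=0)
no rival 1-sequence matches.

rotate(0, 90)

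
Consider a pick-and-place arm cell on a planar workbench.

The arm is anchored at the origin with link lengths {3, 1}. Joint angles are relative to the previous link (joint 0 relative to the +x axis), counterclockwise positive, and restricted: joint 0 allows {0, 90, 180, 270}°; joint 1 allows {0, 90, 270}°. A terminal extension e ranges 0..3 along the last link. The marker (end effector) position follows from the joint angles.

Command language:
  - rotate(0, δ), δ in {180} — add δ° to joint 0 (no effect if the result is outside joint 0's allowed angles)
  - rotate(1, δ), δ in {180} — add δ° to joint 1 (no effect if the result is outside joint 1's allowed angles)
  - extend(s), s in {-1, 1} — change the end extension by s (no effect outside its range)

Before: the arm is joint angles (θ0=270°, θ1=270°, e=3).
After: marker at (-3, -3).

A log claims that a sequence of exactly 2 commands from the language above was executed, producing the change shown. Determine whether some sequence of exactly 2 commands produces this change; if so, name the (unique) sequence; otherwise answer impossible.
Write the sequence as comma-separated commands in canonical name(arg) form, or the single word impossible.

extend(1), extend(-1)

key: order matters: swapping extend(1) and extend(-1) lands elsewhere
t0: joint angles (θ0=270°, θ1=270°, e=3)
step 1 (extend(1)): joint angles (θ0=270°, θ1=270°, e=3)
step 2 (extend(-1)): joint angles (θ0=270°, θ1=270°, e=2)
no rival 2-sequence matches.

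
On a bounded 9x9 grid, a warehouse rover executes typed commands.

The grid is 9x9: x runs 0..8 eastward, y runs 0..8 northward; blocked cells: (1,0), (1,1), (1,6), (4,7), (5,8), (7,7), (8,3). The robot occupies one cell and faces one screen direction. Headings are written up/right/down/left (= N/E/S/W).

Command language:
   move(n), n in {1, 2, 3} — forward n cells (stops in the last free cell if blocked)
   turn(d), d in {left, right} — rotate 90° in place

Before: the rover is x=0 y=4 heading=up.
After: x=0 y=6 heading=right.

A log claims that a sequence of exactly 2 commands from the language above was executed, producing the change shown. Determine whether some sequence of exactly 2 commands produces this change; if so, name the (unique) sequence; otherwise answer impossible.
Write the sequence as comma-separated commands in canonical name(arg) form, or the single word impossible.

key: cell and facing (now E) both changed — the 2 commands mix motion and turning
begin: x=0 y=4 heading=up
step 1 (move(2)): x=0 y=6 heading=up
step 2 (turn(right)): x=0 y=6 heading=right
no other 2-command option fits: unique.

move(2), turn(right)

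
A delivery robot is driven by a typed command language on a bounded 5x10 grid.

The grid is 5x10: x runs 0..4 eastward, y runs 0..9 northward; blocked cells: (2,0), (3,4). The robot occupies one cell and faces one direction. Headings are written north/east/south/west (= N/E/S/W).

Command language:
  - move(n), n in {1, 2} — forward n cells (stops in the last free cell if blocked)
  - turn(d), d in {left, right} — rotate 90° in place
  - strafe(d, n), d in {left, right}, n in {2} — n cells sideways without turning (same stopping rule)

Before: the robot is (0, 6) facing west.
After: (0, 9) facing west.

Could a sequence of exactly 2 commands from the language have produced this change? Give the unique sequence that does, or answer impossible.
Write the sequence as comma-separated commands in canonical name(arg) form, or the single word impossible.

key: the second strafe(right, 2) runs into the grid edge before its full distance
initial: (0, 6) facing west
[1] after strafe(right, 2): (0, 8) facing west
[2] after strafe(right, 2): (0, 9) facing west
no rival 2-sequence matches.

strafe(right, 2), strafe(right, 2)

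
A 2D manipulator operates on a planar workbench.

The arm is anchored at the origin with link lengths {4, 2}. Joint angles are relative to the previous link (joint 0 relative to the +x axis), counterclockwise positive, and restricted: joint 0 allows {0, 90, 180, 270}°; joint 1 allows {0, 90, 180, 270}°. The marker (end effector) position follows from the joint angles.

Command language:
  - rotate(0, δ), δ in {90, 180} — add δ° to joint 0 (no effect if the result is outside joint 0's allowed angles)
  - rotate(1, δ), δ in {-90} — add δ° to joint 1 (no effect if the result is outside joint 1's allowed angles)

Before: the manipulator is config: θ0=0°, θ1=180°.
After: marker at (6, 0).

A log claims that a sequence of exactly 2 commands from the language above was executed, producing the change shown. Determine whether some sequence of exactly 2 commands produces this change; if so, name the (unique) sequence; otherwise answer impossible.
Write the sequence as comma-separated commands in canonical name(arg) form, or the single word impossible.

rotate(1, -90), rotate(1, -90)

initial: config: θ0=0°, θ1=180°
step 1 (rotate(1, -90)): config: θ0=0°, θ1=90°
step 2 (rotate(1, -90)): config: θ0=0°, θ1=0°
all 9 alternatives checked — unique.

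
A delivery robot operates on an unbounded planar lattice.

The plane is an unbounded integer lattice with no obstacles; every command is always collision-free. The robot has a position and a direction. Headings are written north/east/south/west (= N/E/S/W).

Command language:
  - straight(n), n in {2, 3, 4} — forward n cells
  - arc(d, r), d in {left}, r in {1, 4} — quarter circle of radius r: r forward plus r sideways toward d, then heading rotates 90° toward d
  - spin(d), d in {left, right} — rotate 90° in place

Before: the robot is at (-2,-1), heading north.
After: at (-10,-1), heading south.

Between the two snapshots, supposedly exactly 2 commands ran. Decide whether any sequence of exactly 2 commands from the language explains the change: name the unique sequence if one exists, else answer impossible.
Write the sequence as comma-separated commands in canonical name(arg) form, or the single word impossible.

arc(left, 4), arc(left, 4)

key: position moved to (-10,-1) AND the heading swung to S — translation plus rotation needed
start: at (-2,-1), heading north
[1] after arc(left, 4): at (-6,3), heading west
[2] after arc(left, 4): at (-10,-1), heading south
all 49 alternatives checked — unique.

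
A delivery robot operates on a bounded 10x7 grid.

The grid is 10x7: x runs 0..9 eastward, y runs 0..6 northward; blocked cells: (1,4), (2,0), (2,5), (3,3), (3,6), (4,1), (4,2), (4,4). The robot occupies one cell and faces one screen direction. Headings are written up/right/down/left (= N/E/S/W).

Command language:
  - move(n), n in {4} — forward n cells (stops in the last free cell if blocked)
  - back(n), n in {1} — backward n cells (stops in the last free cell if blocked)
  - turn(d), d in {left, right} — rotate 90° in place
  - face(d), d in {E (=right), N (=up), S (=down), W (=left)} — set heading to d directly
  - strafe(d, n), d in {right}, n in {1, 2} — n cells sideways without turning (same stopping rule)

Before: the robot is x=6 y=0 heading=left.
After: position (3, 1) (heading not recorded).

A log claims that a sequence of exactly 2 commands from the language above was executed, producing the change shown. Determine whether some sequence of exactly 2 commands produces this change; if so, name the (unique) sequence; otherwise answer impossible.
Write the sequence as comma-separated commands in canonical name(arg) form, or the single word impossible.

key: running strafe(right, 1) before move(4) would end elsewhere — order is forced
from: x=6 y=0 heading=left
t=1 move(4) ⇒ x=3 y=0 heading=left
t=2 strafe(right, 1) ⇒ x=3 y=1 heading=left
uniquely the one of 100 2-step routes that fits.

move(4), strafe(right, 1)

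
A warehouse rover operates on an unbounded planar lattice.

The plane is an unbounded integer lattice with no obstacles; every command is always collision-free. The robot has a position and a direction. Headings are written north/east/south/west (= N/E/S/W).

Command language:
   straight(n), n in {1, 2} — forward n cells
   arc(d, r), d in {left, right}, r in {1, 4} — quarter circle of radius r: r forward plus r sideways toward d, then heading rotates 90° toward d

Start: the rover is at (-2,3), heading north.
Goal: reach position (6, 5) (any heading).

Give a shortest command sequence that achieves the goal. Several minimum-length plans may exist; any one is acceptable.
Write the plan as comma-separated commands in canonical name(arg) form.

begin: at (-2,3), heading north
t=1 straight(2) ⇒ at (-2,5), heading north
t=2 arc(right, 4) ⇒ at (2,9), heading east
t=3 arc(right, 4) ⇒ at (6,5), heading south
minimal: 3 command(s), checked below 3.

straight(2), arc(right, 4), arc(right, 4)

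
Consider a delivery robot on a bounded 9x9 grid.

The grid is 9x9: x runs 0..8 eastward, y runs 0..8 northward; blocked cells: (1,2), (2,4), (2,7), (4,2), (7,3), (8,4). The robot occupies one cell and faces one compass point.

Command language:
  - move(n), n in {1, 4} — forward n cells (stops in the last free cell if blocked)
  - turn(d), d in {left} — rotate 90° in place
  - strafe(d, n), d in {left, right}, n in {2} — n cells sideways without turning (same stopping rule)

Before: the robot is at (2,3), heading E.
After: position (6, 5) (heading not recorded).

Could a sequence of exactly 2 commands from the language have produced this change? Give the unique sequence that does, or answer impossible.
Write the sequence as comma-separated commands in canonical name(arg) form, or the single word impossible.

key: order matters: swapping move(4) and strafe(left, 2) lands elsewhere
t0: at (2,3), heading E
step 1 (move(4)): at (6,3), heading E
step 2 (strafe(left, 2)): at (6,5), heading E
uniquely the one of 25 2-step routes that fits.

move(4), strafe(left, 2)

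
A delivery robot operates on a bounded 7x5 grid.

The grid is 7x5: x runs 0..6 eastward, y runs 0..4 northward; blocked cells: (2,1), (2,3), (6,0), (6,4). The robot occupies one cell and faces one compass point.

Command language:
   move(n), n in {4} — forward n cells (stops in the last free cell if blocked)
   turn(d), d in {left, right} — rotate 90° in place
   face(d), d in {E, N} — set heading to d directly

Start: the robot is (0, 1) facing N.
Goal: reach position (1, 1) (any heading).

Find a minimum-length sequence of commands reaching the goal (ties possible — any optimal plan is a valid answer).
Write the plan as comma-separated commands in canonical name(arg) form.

start: (0, 1) facing N
[1] after turn(right): (0, 1) facing E
[2] after move(4): (1, 1) facing E
no 1-step plan works, so 2 is optimal.

turn(right), move(4)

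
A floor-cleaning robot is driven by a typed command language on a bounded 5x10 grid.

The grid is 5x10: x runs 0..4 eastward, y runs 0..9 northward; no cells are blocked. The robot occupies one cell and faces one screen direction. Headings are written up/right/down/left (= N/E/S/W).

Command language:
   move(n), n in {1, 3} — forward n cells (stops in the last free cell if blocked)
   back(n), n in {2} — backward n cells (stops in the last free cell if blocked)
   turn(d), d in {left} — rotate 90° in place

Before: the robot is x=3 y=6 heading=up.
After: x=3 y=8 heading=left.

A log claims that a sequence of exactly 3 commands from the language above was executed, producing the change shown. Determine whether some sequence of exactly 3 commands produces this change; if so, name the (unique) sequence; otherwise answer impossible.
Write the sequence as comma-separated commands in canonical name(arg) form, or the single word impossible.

key: running turn(left) before move(1) would end elsewhere — order is forced
start: x=3 y=6 heading=up
[1] after move(1): x=3 y=7 heading=up
[2] after move(1): x=3 y=8 heading=up
[3] after turn(left): x=3 y=8 heading=left
no other 3-command option fits: unique.

move(1), move(1), turn(left)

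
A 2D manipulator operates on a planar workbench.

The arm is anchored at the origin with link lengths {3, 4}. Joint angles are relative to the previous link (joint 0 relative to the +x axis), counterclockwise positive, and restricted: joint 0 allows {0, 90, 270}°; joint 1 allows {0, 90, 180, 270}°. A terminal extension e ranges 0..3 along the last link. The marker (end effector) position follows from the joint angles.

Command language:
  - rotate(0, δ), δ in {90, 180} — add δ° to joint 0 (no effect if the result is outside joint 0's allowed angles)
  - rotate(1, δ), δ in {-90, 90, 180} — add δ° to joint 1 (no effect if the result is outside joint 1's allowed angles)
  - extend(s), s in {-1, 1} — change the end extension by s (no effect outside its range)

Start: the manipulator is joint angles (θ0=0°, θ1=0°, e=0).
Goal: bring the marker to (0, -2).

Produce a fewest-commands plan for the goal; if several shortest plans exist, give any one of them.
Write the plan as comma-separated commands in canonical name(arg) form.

t0: joint angles (θ0=0°, θ1=0°, e=0)
[1] after rotate(0, 90): joint angles (θ0=90°, θ1=0°, e=0)
[2] after extend(1): joint angles (θ0=90°, θ1=0°, e=1)
[3] after rotate(1, 180): joint angles (θ0=90°, θ1=180°, e=1)
nothing shorter than 3 reaches the goal.

rotate(0, 90), extend(1), rotate(1, 180)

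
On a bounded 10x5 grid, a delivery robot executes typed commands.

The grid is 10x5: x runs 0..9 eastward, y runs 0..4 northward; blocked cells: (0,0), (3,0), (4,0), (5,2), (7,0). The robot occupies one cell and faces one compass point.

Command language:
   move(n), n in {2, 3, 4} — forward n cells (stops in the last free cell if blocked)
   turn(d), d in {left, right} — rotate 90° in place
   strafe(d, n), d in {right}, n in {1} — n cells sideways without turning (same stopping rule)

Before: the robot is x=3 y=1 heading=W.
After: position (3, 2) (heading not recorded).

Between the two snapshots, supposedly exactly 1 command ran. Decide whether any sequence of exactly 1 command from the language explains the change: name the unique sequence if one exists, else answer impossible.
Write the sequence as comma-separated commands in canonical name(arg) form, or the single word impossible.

t0: x=3 y=1 heading=W
1. strafe(right, 1) → x=3 y=2 heading=W
no rival 1-sequence matches.

strafe(right, 1)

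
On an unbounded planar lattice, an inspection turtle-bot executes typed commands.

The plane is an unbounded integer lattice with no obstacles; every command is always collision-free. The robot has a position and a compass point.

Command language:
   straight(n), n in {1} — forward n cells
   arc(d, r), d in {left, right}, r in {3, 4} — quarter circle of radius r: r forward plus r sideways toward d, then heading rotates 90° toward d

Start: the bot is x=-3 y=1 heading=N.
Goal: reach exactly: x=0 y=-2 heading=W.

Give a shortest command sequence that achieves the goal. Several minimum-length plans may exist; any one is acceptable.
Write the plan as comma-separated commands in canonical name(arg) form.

arc(right, 4), arc(right, 3), arc(right, 4)

initial: x=-3 y=1 heading=N
1. arc(right, 4) → x=1 y=5 heading=E
2. arc(right, 3) → x=4 y=2 heading=S
3. arc(right, 4) → x=0 y=-2 heading=W
minimal: 3 command(s), checked below 3.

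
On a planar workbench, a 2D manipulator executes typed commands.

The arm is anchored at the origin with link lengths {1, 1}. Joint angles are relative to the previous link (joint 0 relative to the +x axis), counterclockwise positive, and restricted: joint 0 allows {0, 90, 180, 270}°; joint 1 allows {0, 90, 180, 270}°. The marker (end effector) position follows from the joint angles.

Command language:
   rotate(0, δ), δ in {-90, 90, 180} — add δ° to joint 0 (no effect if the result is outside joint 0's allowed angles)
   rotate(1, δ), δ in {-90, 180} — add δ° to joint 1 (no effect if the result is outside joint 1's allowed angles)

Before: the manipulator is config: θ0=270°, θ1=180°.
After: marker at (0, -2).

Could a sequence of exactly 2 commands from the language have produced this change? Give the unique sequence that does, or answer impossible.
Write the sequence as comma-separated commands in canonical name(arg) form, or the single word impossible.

from: config: θ0=270°, θ1=180°
step 1 (rotate(1, -90)): config: θ0=270°, θ1=90°
step 2 (rotate(1, -90)): config: θ0=270°, θ1=0°
no other 2-command option fits: unique.

rotate(1, -90), rotate(1, -90)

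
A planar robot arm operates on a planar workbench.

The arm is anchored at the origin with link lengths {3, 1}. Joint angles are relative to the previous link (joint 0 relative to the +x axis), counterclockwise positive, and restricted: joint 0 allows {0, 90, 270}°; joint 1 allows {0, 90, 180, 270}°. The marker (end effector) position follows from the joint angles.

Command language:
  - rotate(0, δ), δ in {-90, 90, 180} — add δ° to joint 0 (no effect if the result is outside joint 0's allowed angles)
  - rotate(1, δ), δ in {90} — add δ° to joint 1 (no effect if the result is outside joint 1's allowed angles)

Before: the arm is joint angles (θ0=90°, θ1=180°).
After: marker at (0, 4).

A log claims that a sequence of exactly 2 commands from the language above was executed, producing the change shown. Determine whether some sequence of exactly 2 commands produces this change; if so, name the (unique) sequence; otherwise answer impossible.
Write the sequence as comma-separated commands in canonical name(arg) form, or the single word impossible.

t0: joint angles (θ0=90°, θ1=180°)
1. rotate(1, 90) → joint angles (θ0=90°, θ1=270°)
2. rotate(1, 90) → joint angles (θ0=90°, θ1=0°)
no rival 2-sequence matches.

rotate(1, 90), rotate(1, 90)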